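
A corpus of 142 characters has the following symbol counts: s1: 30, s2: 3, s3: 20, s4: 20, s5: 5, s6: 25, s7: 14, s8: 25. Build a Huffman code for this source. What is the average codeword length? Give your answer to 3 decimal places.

Probabilities are the counts divided by 142.
Repeatedly combine the two least-probable nodes; the expected code length is the sum of the merged weights.
merge 3/142 + 5/142 → 4/71
merge 4/71 + 7/71 → 11/71
merge 10/71 + 10/71 → 20/71
merge 11/71 + 25/142 → 47/142
merge 25/142 + 15/71 → 55/142
merge 20/71 + 47/142 → 87/142
merge 55/142 + 87/142 → 1
L = 4/71 + 11/71 + 20/71 + 47/142 + 55/142 + 87/142 + 1 = 401/142 ≈ 2.824 bits/symbol.

2.824 bits/symbol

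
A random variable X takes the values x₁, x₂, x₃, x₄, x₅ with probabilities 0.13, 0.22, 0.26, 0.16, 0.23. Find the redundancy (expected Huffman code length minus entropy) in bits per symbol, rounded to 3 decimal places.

0.011 bits

Entropy H = −Σ p log₂ p ≈ 2.2792 bits.
Huffman merges: 13/100+4/25→29/100; 11/50+23/100→9/20; 13/50+29/100→11/20; 9/20+11/20→1. L = 229/100 ≈ 2.2900.
L − H = 2.2900 − 2.2792 = 0.011 bits.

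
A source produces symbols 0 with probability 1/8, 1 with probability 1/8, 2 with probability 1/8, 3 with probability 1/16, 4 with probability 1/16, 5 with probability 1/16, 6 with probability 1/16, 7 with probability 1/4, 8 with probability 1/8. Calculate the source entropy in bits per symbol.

Each probability is a power of 1/2, so log₂(1/p) is an integer.
H = Σ p·log₂(1/p) = 1/8·3 + 1/8·3 + 1/8·3 + 1/16·4 + 1/16·4 + 1/16·4 + 1/16·4 + 1/4·2 + 1/8·3 = 3 bits.

3 bits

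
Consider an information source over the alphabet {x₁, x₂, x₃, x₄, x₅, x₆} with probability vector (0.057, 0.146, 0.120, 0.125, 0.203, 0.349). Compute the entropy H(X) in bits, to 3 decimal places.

2.380 bits

H = −Σ pᵢ log₂ pᵢ.
−0.057·log₂(0.057) = 0.2356
−0.146·log₂(0.146) = 0.4053
−0.120·log₂(0.120) = 0.3671
−0.125·log₂(0.125) = 0.3750
−0.203·log₂(0.203) = 0.4670
−0.349·log₂(0.349) = 0.5300
Sum ≈ 2.3800 → 2.380 bits.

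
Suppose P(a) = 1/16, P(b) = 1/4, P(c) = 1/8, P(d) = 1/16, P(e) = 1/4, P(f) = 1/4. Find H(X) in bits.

2.375 bits

Each probability is a power of 1/2, so log₂(1/p) is an integer.
H = Σ p·log₂(1/p) = 1/16·4 + 1/4·2 + 1/8·3 + 1/16·4 + 1/4·2 + 1/4·2 = 2.375 bits.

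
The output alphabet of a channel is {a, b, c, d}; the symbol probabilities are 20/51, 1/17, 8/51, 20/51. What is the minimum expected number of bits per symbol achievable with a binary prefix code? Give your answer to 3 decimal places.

1.824 bits/symbol

Repeatedly combine the two least-probable nodes; the expected code length is the sum of the merged weights.
merge 1/17 + 8/51 → 11/51
merge 11/51 + 20/51 → 31/51
merge 20/51 + 31/51 → 1
L = 11/51 + 31/51 + 1 = 31/17 ≈ 1.824 bits/symbol.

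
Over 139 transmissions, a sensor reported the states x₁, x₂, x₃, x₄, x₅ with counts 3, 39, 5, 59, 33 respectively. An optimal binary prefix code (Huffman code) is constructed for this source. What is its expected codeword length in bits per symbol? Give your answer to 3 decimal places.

1.928 bits/symbol

Probabilities are the counts divided by 139.
Repeatedly combine the two least-probable nodes; the expected code length is the sum of the merged weights.
merge 3/139 + 5/139 → 8/139
merge 8/139 + 33/139 → 41/139
merge 39/139 + 41/139 → 80/139
merge 59/139 + 80/139 → 1
L = 8/139 + 41/139 + 80/139 + 1 = 268/139 ≈ 1.928 bits/symbol.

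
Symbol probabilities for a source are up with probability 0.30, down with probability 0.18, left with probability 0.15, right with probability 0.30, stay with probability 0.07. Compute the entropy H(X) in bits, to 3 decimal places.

H = −Σ pᵢ log₂ pᵢ.
−0.30·log₂(0.30) = 0.5211
−0.18·log₂(0.18) = 0.4453
−0.15·log₂(0.15) = 0.4105
−0.30·log₂(0.30) = 0.5211
−0.07·log₂(0.07) = 0.2686
Sum ≈ 2.1666 → 2.167 bits.

2.167 bits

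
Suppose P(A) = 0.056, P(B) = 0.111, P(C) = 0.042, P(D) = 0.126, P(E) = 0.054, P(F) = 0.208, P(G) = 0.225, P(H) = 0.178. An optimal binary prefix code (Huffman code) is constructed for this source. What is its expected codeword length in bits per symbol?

2.815 bits/symbol

Repeatedly combine the two least-probable nodes; the expected code length is the sum of the merged weights.
merge 21/500 + 27/500 → 12/125
merge 7/125 + 12/125 → 19/125
merge 111/1000 + 63/500 → 237/1000
merge 19/125 + 89/500 → 33/100
merge 26/125 + 9/40 → 433/1000
merge 237/1000 + 33/100 → 567/1000
merge 433/1000 + 567/1000 → 1
L = 12/125 + 19/125 + 237/1000 + 33/100 + 433/1000 + 567/1000 + 1 = 563/200 = 2.815 bits/symbol.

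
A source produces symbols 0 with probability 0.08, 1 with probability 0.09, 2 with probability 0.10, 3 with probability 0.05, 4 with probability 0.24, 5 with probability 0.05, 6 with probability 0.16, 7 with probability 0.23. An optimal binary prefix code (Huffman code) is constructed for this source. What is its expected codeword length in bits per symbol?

Repeatedly combine the two least-probable nodes; the expected code length is the sum of the merged weights.
merge 1/20 + 1/20 → 1/10
merge 2/25 + 9/100 → 17/100
merge 1/10 + 1/10 → 1/5
merge 4/25 + 17/100 → 33/100
merge 1/5 + 23/100 → 43/100
merge 6/25 + 33/100 → 57/100
merge 43/100 + 57/100 → 1
L = 1/10 + 17/100 + 1/5 + 33/100 + 43/100 + 57/100 + 1 = 14/5 = 2.8 bits/symbol.

2.8 bits/symbol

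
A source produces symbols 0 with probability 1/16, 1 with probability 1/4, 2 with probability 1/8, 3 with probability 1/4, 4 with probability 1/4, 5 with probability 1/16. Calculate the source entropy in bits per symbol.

2.375 bits

Each probability is a power of 1/2, so log₂(1/p) is an integer.
H = Σ p·log₂(1/p) = 1/16·4 + 1/4·2 + 1/8·3 + 1/4·2 + 1/4·2 + 1/16·4 = 2.375 bits.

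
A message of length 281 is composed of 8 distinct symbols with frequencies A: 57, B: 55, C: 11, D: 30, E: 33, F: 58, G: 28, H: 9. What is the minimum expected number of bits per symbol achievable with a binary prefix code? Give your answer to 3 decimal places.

Probabilities are the counts divided by 281.
Repeatedly combine the two least-probable nodes; the expected code length is the sum of the merged weights.
merge 9/281 + 11/281 → 20/281
merge 20/281 + 28/281 → 48/281
merge 30/281 + 33/281 → 63/281
merge 48/281 + 55/281 → 103/281
merge 57/281 + 58/281 → 115/281
merge 63/281 + 103/281 → 166/281
merge 115/281 + 166/281 → 1
L = 20/281 + 48/281 + 63/281 + 103/281 + 115/281 + 166/281 + 1 = 796/281 ≈ 2.833 bits/symbol.

2.833 bits/symbol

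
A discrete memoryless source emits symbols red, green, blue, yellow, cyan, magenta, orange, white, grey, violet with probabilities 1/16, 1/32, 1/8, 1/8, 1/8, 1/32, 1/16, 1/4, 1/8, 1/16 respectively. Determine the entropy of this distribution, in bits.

3.0625 bits

Each probability is a power of 1/2, so log₂(1/p) is an integer.
H = Σ p·log₂(1/p) = 1/16·4 + 1/32·5 + 1/8·3 + 1/8·3 + 1/8·3 + 1/32·5 + 1/16·4 + 1/4·2 + 1/8·3 + 1/16·4 = 3.0625 bits.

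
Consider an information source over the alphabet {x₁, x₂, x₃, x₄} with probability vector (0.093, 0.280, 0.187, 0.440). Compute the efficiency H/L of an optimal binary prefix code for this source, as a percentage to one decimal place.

98.2%

Entropy H = −Σ p log₂ p ≈ 1.8064 bits.
Huffman merges: 93/1000+187/1000→7/25; 7/25+7/25→14/25; 11/25+14/25→1. L = 46/25 ≈ 1.8400.
Efficiency = H/L = 1.8064/1.8400 = 98.2%.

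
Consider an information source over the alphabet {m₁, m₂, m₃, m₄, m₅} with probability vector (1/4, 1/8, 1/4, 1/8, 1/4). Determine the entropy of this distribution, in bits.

Each probability is a power of 1/2, so log₂(1/p) is an integer.
H = Σ p·log₂(1/p) = 1/4·2 + 1/8·3 + 1/4·2 + 1/8·3 + 1/4·2 = 2.25 bits.

2.25 bits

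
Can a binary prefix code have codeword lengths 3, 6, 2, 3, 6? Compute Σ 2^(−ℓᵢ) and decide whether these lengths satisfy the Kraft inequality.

With common denominator 2^6 = 64: Σ 2^(−ℓᵢ) = 8/64 + 1/64 + 16/64 + 8/64 + 1/64 = 34/64 = 0.53125.
Kraft's inequality requires Σ ≤ 1; here Σ = 0.53125 ≤ 1, so such a prefix code exists.

0.53125; yes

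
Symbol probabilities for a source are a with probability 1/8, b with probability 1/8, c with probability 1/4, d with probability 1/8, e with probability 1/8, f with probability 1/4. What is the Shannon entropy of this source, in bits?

2.5 bits

Each probability is a power of 1/2, so log₂(1/p) is an integer.
H = Σ p·log₂(1/p) = 1/8·3 + 1/8·3 + 1/4·2 + 1/8·3 + 1/8·3 + 1/4·2 = 2.5 bits.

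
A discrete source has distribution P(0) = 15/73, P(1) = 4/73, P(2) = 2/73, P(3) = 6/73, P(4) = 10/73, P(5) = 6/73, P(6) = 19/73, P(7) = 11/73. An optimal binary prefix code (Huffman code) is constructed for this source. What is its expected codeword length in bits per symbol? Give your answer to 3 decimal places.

Repeatedly combine the two least-probable nodes; the expected code length is the sum of the merged weights.
merge 2/73 + 4/73 → 6/73
merge 6/73 + 6/73 → 12/73
merge 6/73 + 10/73 → 16/73
merge 11/73 + 12/73 → 23/73
merge 15/73 + 16/73 → 31/73
merge 19/73 + 23/73 → 42/73
merge 31/73 + 42/73 → 1
L = 6/73 + 12/73 + 16/73 + 23/73 + 31/73 + 42/73 + 1 = 203/73 ≈ 2.781 bits/symbol.

2.781 bits/symbol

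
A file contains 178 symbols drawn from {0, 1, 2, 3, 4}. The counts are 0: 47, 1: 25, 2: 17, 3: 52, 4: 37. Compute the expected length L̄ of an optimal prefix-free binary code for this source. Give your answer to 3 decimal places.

Probabilities are the counts divided by 178.
Repeatedly combine the two least-probable nodes; the expected code length is the sum of the merged weights.
merge 17/178 + 25/178 → 21/89
merge 37/178 + 21/89 → 79/178
merge 47/178 + 26/89 → 99/178
merge 79/178 + 99/178 → 1
L = 21/89 + 79/178 + 99/178 + 1 = 199/89 ≈ 2.236 bits/symbol.

2.236 bits/symbol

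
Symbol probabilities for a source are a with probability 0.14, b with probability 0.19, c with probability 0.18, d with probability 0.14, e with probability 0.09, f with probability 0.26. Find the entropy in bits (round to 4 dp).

H = −Σ pᵢ log₂ pᵢ.
−0.14·log₂(0.14) = 0.3971
−0.19·log₂(0.19) = 0.4552
−0.18·log₂(0.18) = 0.4453
−0.14·log₂(0.14) = 0.3971
−0.09·log₂(0.09) = 0.3127
−0.26·log₂(0.26) = 0.5053
Sum ≈ 2.5127 → 2.5127 bits.

2.5127 bits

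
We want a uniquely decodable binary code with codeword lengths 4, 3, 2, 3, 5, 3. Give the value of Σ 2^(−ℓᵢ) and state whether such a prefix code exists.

0.71875; yes

With common denominator 2^5 = 32: Σ 2^(−ℓᵢ) = 2/32 + 4/32 + 8/32 + 4/32 + 1/32 + 4/32 = 23/32 = 0.71875.
Kraft's inequality requires Σ ≤ 1; here Σ = 0.71875 ≤ 1, so such a prefix code exists.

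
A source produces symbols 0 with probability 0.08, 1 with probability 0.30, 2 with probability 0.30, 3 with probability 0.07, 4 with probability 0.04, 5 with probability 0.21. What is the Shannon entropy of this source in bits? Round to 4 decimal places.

H = −Σ pᵢ log₂ pᵢ.
−0.08·log₂(0.08) = 0.2915
−0.30·log₂(0.30) = 0.5211
−0.30·log₂(0.30) = 0.5211
−0.07·log₂(0.07) = 0.2686
−0.04·log₂(0.04) = 0.1858
−0.21·log₂(0.21) = 0.4728
Sum ≈ 2.2608 → 2.2608 bits.

2.2608 bits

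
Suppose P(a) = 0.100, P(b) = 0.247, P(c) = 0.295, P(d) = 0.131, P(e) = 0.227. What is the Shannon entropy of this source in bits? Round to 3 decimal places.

2.220 bits

H = −Σ pᵢ log₂ pᵢ.
−0.100·log₂(0.100) = 0.3322
−0.247·log₂(0.247) = 0.4983
−0.295·log₂(0.295) = 0.5196
−0.131·log₂(0.131) = 0.3841
−0.227·log₂(0.227) = 0.4856
Sum ≈ 2.2198 → 2.220 bits.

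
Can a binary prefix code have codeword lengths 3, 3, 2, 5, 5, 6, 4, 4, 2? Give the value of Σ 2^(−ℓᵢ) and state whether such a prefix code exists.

0.953125; yes

With common denominator 2^6 = 64: Σ 2^(−ℓᵢ) = 8/64 + 8/64 + 16/64 + 2/64 + 2/64 + 1/64 + 4/64 + 4/64 + 16/64 = 61/64 = 0.953125.
Kraft's inequality requires Σ ≤ 1; here Σ = 0.953125 ≤ 1, so such a prefix code exists.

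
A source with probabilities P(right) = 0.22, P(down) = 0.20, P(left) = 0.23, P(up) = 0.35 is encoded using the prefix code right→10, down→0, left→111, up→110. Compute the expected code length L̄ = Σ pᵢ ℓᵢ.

L̄ = Σ pᵢ·ℓᵢ = 0.22·2 + 0.20·1 + 0.23·3 + 0.35·3 = 2.38 bits/symbol.

2.38 bits/symbol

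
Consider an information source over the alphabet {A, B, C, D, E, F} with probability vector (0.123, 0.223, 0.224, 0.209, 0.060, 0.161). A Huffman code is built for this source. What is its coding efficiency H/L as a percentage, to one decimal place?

98.1%

Entropy H = −Σ p log₂ p ≈ 2.4779 bits.
Huffman merges: 3/50+123/1000→183/1000; 161/1000+183/1000→43/125; 209/1000+223/1000→54/125; 28/125+43/125→71/125; 54/125+71/125→1. L = 2527/1000 ≈ 2.5270.
Efficiency = H/L = 2.4779/2.5270 = 98.1%.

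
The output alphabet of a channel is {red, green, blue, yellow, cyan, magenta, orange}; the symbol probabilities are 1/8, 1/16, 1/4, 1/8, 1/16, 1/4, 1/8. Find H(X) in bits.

2.625 bits

Each probability is a power of 1/2, so log₂(1/p) is an integer.
H = Σ p·log₂(1/p) = 1/8·3 + 1/16·4 + 1/4·2 + 1/8·3 + 1/16·4 + 1/4·2 + 1/8·3 = 2.625 bits.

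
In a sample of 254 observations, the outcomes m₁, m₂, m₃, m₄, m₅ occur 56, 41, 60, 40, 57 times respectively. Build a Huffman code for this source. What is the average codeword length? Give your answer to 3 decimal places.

Probabilities are the counts divided by 254.
Repeatedly combine the two least-probable nodes; the expected code length is the sum of the merged weights.
merge 20/127 + 41/254 → 81/254
merge 28/127 + 57/254 → 113/254
merge 30/127 + 81/254 → 141/254
merge 113/254 + 141/254 → 1
L = 81/254 + 113/254 + 141/254 + 1 = 589/254 ≈ 2.319 bits/symbol.

2.319 bits/symbol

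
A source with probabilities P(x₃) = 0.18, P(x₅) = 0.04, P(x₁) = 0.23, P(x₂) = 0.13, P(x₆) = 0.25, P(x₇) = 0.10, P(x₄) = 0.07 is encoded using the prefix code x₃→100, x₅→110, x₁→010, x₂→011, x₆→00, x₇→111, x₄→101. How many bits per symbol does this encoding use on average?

L̄ = Σ pᵢ·ℓᵢ = 0.18·3 + 0.04·3 + 0.23·3 + 0.13·3 + 0.25·2 + 0.10·3 + 0.07·3 = 2.75 bits/symbol.

2.75 bits/symbol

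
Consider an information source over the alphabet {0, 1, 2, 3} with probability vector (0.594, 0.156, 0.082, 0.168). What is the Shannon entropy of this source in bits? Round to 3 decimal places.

H = −Σ pᵢ log₂ pᵢ.
−0.594·log₂(0.594) = 0.4464
−0.156·log₂(0.156) = 0.4181
−0.082·log₂(0.082) = 0.2959
−0.168·log₂(0.168) = 0.4323
Sum ≈ 1.5927 → 1.593 bits.

1.593 bits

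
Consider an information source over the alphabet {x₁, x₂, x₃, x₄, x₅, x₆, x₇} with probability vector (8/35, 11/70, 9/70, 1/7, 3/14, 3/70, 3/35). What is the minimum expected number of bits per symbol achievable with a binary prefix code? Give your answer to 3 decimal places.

Repeatedly combine the two least-probable nodes; the expected code length is the sum of the merged weights.
merge 3/70 + 3/35 → 9/70
merge 9/70 + 9/70 → 9/35
merge 1/7 + 11/70 → 3/10
merge 3/14 + 8/35 → 31/70
merge 9/35 + 3/10 → 39/70
merge 31/70 + 39/70 → 1
L = 9/70 + 9/35 + 3/10 + 31/70 + 39/70 + 1 = 94/35 ≈ 2.686 bits/symbol.

2.686 bits/symbol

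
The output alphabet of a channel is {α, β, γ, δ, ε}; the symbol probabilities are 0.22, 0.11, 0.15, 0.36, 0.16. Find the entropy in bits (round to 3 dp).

2.195 bits

H = −Σ pᵢ log₂ pᵢ.
−0.22·log₂(0.22) = 0.4806
−0.11·log₂(0.11) = 0.3503
−0.15·log₂(0.15) = 0.4105
−0.36·log₂(0.36) = 0.5306
−0.16·log₂(0.16) = 0.4230
Sum ≈ 2.1950 → 2.195 bits.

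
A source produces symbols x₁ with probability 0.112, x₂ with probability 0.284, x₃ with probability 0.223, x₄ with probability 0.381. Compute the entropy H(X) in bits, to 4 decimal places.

1.8827 bits

H = −Σ pᵢ log₂ pᵢ.
−0.112·log₂(0.112) = 0.3537
−0.284·log₂(0.284) = 0.5158
−0.223·log₂(0.223) = 0.4828
−0.381·log₂(0.381) = 0.5304
Sum ≈ 1.8827 → 1.8827 bits.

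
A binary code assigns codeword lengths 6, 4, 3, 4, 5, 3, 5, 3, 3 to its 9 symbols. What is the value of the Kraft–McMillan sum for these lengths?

With common denominator 2^6 = 64: Σ 2^(−ℓᵢ) = 1/64 + 4/64 + 8/64 + 4/64 + 2/64 + 8/64 + 2/64 + 8/64 + 8/64 = 45/64 = 0.703125.

0.703125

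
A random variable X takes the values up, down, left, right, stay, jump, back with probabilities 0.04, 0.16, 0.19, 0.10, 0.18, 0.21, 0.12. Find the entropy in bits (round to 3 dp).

2.681 bits

H = −Σ pᵢ log₂ pᵢ.
−0.04·log₂(0.04) = 0.1858
−0.16·log₂(0.16) = 0.4230
−0.19·log₂(0.19) = 0.4552
−0.10·log₂(0.10) = 0.3322
−0.18·log₂(0.18) = 0.4453
−0.21·log₂(0.21) = 0.4728
−0.12·log₂(0.12) = 0.3671
Sum ≈ 2.6814 → 2.681 bits.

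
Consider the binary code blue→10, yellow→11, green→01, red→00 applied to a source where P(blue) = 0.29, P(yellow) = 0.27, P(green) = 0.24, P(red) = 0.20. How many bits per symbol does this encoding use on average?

L̄ = Σ pᵢ·ℓᵢ = 0.29·2 + 0.27·2 + 0.24·2 + 0.20·2 = 2 bits/symbol.

2 bits/symbol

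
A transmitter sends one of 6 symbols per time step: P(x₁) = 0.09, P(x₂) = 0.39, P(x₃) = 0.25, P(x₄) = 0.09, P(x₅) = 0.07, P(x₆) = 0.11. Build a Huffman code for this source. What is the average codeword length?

2.33 bits/symbol

Repeatedly combine the two least-probable nodes; the expected code length is the sum of the merged weights.
merge 7/100 + 9/100 → 4/25
merge 9/100 + 11/100 → 1/5
merge 4/25 + 1/5 → 9/25
merge 1/4 + 9/25 → 61/100
merge 39/100 + 61/100 → 1
L = 4/25 + 1/5 + 9/25 + 61/100 + 1 = 233/100 = 2.33 bits/symbol.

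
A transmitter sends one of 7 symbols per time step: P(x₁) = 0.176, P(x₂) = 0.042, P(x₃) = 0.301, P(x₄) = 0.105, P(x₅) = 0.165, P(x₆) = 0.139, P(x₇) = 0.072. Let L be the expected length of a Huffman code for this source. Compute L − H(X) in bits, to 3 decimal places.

Entropy H = −Σ p log₂ p ≈ 2.5939 bits.
Huffman merges: 21/500+9/125→57/500; 21/200+57/500→219/1000; 139/1000+33/200→38/125; 22/125+219/1000→79/200; 301/1000+38/125→121/200; 79/200+121/200→1. L = 2637/1000 ≈ 2.6370.
L − H = 2.6370 − 2.5939 = 0.043 bits.

0.043 bits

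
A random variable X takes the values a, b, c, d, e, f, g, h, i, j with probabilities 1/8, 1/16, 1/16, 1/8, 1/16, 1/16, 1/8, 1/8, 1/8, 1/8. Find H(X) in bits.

3.25 bits

Each probability is a power of 1/2, so log₂(1/p) is an integer.
H = Σ p·log₂(1/p) = 1/8·3 + 1/16·4 + 1/16·4 + 1/8·3 + 1/16·4 + 1/16·4 + 1/8·3 + 1/8·3 + 1/8·3 + 1/8·3 = 3.25 bits.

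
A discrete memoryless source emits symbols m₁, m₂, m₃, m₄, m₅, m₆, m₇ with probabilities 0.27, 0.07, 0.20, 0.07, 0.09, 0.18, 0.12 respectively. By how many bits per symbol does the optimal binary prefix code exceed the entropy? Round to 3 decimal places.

Entropy H = −Σ p log₂ p ≈ 2.6365 bits.
Huffman merges: 7/100+7/100→7/50; 9/100+3/25→21/100; 7/50+9/50→8/25; 1/5+21/100→41/100; 27/100+8/25→59/100; 41/100+59/100→1. L = 267/100 ≈ 2.6700.
L − H = 2.6700 − 2.6365 = 0.033 bits.

0.033 bits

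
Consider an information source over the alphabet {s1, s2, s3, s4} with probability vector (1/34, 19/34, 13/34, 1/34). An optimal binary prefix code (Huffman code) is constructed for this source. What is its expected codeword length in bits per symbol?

Repeatedly combine the two least-probable nodes; the expected code length is the sum of the merged weights.
merge 1/34 + 1/34 → 1/17
merge 1/17 + 13/34 → 15/34
merge 15/34 + 19/34 → 1
L = 1/17 + 15/34 + 1 = 3/2 = 1.5 bits/symbol.

1.5 bits/symbol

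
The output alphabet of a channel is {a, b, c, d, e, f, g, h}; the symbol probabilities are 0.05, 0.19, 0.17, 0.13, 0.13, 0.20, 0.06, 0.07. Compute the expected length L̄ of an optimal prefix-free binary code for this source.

2.9 bits/symbol

Repeatedly combine the two least-probable nodes; the expected code length is the sum of the merged weights.
merge 1/20 + 3/50 → 11/100
merge 7/100 + 11/100 → 9/50
merge 13/100 + 13/100 → 13/50
merge 17/100 + 9/50 → 7/20
merge 19/100 + 1/5 → 39/100
merge 13/50 + 7/20 → 61/100
merge 39/100 + 61/100 → 1
L = 11/100 + 9/50 + 13/50 + 7/20 + 39/100 + 61/100 + 1 = 29/10 = 2.9 bits/symbol.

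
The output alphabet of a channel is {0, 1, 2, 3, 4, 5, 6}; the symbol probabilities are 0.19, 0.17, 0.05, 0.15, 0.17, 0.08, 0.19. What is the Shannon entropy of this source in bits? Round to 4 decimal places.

H = −Σ pᵢ log₂ pᵢ.
−0.19·log₂(0.19) = 0.4552
−0.17·log₂(0.17) = 0.4346
−0.05·log₂(0.05) = 0.2161
−0.15·log₂(0.15) = 0.4105
−0.17·log₂(0.17) = 0.4346
−0.08·log₂(0.08) = 0.2915
−0.19·log₂(0.19) = 0.4552
Sum ≈ 2.6978 → 2.6978 bits.

2.6978 bits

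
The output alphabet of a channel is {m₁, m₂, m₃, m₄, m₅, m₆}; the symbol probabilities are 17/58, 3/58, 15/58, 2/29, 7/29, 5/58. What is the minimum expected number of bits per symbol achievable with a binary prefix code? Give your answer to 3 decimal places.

Repeatedly combine the two least-probable nodes; the expected code length is the sum of the merged weights.
merge 3/58 + 2/29 → 7/58
merge 5/58 + 7/58 → 6/29
merge 6/29 + 7/29 → 13/29
merge 15/58 + 17/58 → 16/29
merge 13/29 + 16/29 → 1
L = 7/58 + 6/29 + 13/29 + 16/29 + 1 = 135/58 ≈ 2.328 bits/symbol.

2.328 bits/symbol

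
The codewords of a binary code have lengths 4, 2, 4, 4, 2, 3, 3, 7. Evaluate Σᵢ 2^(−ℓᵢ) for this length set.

0.9453125

With common denominator 2^7 = 128: Σ 2^(−ℓᵢ) = 8/128 + 32/128 + 8/128 + 8/128 + 32/128 + 16/128 + 16/128 + 1/128 = 121/128 = 0.9453125.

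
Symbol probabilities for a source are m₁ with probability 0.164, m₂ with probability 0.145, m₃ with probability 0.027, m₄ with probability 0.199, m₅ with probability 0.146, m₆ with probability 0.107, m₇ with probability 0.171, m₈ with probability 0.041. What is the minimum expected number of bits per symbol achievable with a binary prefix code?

2.869 bits/symbol

Repeatedly combine the two least-probable nodes; the expected code length is the sum of the merged weights.
merge 27/1000 + 41/1000 → 17/250
merge 17/250 + 107/1000 → 7/40
merge 29/200 + 73/500 → 291/1000
merge 41/250 + 171/1000 → 67/200
merge 7/40 + 199/1000 → 187/500
merge 291/1000 + 67/200 → 313/500
merge 187/500 + 313/500 → 1
L = 17/250 + 7/40 + 291/1000 + 67/200 + 187/500 + 313/500 + 1 = 2869/1000 = 2.869 bits/symbol.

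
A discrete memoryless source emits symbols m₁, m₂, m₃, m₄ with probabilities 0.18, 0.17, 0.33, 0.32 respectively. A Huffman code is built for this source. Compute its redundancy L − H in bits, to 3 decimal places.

0.066 bits

Entropy H = −Σ p log₂ p ≈ 1.9338 bits.
Huffman merges: 17/100+9/50→7/20; 8/25+33/100→13/20; 7/20+13/20→1. L = 2 ≈ 2.0000.
L − H = 2.0000 − 1.9338 = 0.066 bits.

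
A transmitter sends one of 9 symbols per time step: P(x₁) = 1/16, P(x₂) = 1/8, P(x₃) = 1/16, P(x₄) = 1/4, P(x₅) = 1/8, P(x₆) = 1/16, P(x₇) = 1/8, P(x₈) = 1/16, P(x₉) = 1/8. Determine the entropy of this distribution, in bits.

Each probability is a power of 1/2, so log₂(1/p) is an integer.
H = Σ p·log₂(1/p) = 1/16·4 + 1/8·3 + 1/16·4 + 1/4·2 + 1/8·3 + 1/16·4 + 1/8·3 + 1/16·4 + 1/8·3 = 3 bits.

3 bits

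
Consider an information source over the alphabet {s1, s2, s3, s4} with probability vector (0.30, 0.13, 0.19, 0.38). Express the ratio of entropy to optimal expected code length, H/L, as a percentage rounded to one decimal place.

97.4%

Entropy H = −Σ p log₂ p ≈ 1.8894 bits.
Huffman merges: 13/100+19/100→8/25; 3/10+8/25→31/50; 19/50+31/50→1. L = 97/50 ≈ 1.9400.
Efficiency = H/L = 1.8894/1.9400 = 97.4%.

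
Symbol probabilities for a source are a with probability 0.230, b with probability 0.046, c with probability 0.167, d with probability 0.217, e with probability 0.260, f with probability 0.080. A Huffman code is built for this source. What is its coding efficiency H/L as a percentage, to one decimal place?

Entropy H = −Σ p log₂ p ≈ 2.3983 bits.
Huffman merges: 23/500+2/25→63/500; 63/500+167/1000→293/1000; 217/1000+23/100→447/1000; 13/50+293/1000→553/1000; 447/1000+553/1000→1. L = 2419/1000 ≈ 2.4190.
Efficiency = H/L = 2.3983/2.4190 = 99.1%.

99.1%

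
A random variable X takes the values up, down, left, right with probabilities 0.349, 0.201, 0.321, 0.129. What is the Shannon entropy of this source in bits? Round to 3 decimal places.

1.903 bits

H = −Σ pᵢ log₂ pᵢ.
−0.349·log₂(0.349) = 0.5300
−0.201·log₂(0.201) = 0.4653
−0.321·log₂(0.321) = 0.5262
−0.129·log₂(0.129) = 0.3811
Sum ≈ 1.9027 → 1.903 bits.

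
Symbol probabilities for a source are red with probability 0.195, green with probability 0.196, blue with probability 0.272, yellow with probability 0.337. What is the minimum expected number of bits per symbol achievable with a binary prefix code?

2 bits/symbol

Repeatedly combine the two least-probable nodes; the expected code length is the sum of the merged weights.
merge 39/200 + 49/250 → 391/1000
merge 34/125 + 337/1000 → 609/1000
merge 391/1000 + 609/1000 → 1
L = 391/1000 + 609/1000 + 1 = 2 bits/symbol.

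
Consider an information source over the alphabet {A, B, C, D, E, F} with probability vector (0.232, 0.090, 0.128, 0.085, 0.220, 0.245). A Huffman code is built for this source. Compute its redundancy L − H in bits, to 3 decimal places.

Entropy H = −Σ p log₂ p ≈ 2.4613 bits.
Huffman merges: 17/200+9/100→7/40; 16/125+7/40→303/1000; 11/50+29/125→113/250; 49/200+303/1000→137/250; 113/250+137/250→1. L = 1239/500 ≈ 2.4780.
L − H = 2.4780 − 2.4613 = 0.017 bits.

0.017 bits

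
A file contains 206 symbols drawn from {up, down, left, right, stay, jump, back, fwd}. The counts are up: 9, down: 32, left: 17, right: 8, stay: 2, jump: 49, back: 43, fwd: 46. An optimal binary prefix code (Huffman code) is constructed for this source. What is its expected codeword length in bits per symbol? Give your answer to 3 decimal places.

Probabilities are the counts divided by 206.
Repeatedly combine the two least-probable nodes; the expected code length is the sum of the merged weights.
merge 1/103 + 4/103 → 5/103
merge 9/206 + 5/103 → 19/206
merge 17/206 + 19/206 → 18/103
merge 16/103 + 18/103 → 34/103
merge 43/206 + 23/103 → 89/206
merge 49/206 + 34/103 → 117/206
merge 89/206 + 117/206 → 1
L = 5/103 + 19/206 + 18/103 + 34/103 + 89/206 + 117/206 + 1 = 545/206 ≈ 2.646 bits/symbol.

2.646 bits/symbol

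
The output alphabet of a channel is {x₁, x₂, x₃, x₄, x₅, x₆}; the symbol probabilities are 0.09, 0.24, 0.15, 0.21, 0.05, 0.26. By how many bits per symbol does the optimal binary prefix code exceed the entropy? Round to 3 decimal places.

Entropy H = −Σ p log₂ p ≈ 2.4115 bits.
Huffman merges: 1/20+9/100→7/50; 7/50+3/20→29/100; 21/100+6/25→9/20; 13/50+29/100→11/20; 9/20+11/20→1. L = 243/100 ≈ 2.4300.
L − H = 2.4300 − 2.4115 = 0.018 bits.

0.018 bits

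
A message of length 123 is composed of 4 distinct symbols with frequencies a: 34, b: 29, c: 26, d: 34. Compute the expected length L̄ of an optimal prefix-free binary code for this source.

Probabilities are the counts divided by 123.
Repeatedly combine the two least-probable nodes; the expected code length is the sum of the merged weights.
merge 26/123 + 29/123 → 55/123
merge 34/123 + 34/123 → 68/123
merge 55/123 + 68/123 → 1
L = 55/123 + 68/123 + 1 = 2 bits/symbol.

2 bits/symbol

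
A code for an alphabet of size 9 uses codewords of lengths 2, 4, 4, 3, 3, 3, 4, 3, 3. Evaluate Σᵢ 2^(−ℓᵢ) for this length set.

1.0625

With common denominator 2^4 = 16: Σ 2^(−ℓᵢ) = 4/16 + 1/16 + 1/16 + 2/16 + 2/16 + 2/16 + 1/16 + 2/16 + 2/16 = 17/16 = 1.0625.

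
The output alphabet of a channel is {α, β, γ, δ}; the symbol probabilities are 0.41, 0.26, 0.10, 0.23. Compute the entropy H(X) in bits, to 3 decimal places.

H = −Σ pᵢ log₂ pᵢ.
−0.41·log₂(0.41) = 0.5274
−0.26·log₂(0.26) = 0.5053
−0.10·log₂(0.10) = 0.3322
−0.23·log₂(0.23) = 0.4877
Sum ≈ 1.8525 → 1.853 bits.

1.853 bits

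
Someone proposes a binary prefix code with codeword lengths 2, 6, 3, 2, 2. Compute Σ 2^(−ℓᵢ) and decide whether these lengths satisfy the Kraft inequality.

With common denominator 2^6 = 64: Σ 2^(−ℓᵢ) = 16/64 + 1/64 + 8/64 + 16/64 + 16/64 = 57/64 = 0.890625.
Kraft's inequality requires Σ ≤ 1; here Σ = 0.890625 ≤ 1, so such a prefix code exists.

0.890625; yes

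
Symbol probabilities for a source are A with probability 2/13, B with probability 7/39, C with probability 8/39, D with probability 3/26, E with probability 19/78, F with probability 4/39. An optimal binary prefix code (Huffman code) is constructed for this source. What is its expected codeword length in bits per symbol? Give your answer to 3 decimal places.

Repeatedly combine the two least-probable nodes; the expected code length is the sum of the merged weights.
merge 4/39 + 3/26 → 17/78
merge 2/13 + 7/39 → 1/3
merge 8/39 + 17/78 → 11/26
merge 19/78 + 1/3 → 15/26
merge 11/26 + 15/26 → 1
L = 17/78 + 1/3 + 11/26 + 15/26 + 1 = 199/78 ≈ 2.551 bits/symbol.

2.551 bits/symbol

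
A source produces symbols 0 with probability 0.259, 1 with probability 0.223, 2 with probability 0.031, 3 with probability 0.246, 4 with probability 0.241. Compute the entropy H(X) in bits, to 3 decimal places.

H = −Σ pᵢ log₂ pᵢ.
−0.259·log₂(0.259) = 0.5048
−0.223·log₂(0.223) = 0.4828
−0.031·log₂(0.031) = 0.1554
−0.246·log₂(0.246) = 0.4977
−0.241·log₂(0.241) = 0.4947
Sum ≈ 2.1354 → 2.135 bits.

2.135 bits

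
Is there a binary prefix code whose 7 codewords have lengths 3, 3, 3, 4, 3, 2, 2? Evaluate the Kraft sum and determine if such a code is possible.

With common denominator 2^4 = 16: Σ 2^(−ℓᵢ) = 2/16 + 2/16 + 2/16 + 1/16 + 2/16 + 4/16 + 4/16 = 17/16 = 1.0625.
Kraft's inequality requires Σ ≤ 1; here Σ = 1.0625 > 1, so no such prefix code exists.

1.0625; no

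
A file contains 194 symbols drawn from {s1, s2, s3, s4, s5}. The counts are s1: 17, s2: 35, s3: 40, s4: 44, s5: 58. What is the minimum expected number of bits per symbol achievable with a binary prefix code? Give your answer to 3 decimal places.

Probabilities are the counts divided by 194.
Repeatedly combine the two least-probable nodes; the expected code length is the sum of the merged weights.
merge 17/194 + 35/194 → 26/97
merge 20/97 + 22/97 → 42/97
merge 26/97 + 29/97 → 55/97
merge 42/97 + 55/97 → 1
L = 26/97 + 42/97 + 55/97 + 1 = 220/97 ≈ 2.268 bits/symbol.

2.268 bits/symbol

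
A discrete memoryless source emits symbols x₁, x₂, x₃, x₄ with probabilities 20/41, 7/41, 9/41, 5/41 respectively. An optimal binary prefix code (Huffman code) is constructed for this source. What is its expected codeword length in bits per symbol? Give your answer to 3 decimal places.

Repeatedly combine the two least-probable nodes; the expected code length is the sum of the merged weights.
merge 5/41 + 7/41 → 12/41
merge 9/41 + 12/41 → 21/41
merge 20/41 + 21/41 → 1
L = 12/41 + 21/41 + 1 = 74/41 ≈ 1.805 bits/symbol.

1.805 bits/symbol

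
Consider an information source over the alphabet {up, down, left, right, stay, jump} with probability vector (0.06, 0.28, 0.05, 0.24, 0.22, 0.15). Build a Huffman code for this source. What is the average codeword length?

2.37 bits/symbol

Repeatedly combine the two least-probable nodes; the expected code length is the sum of the merged weights.
merge 1/20 + 3/50 → 11/100
merge 11/100 + 3/20 → 13/50
merge 11/50 + 6/25 → 23/50
merge 13/50 + 7/25 → 27/50
merge 23/50 + 27/50 → 1
L = 11/100 + 13/50 + 23/50 + 27/50 + 1 = 237/100 = 2.37 bits/symbol.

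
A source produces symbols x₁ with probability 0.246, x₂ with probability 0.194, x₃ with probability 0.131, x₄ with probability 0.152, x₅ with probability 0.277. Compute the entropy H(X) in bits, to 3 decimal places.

2.267 bits

H = −Σ pᵢ log₂ pᵢ.
−0.246·log₂(0.246) = 0.4977
−0.194·log₂(0.194) = 0.4590
−0.131·log₂(0.131) = 0.3841
−0.152·log₂(0.152) = 0.4131
−0.277·log₂(0.277) = 0.5130
Sum ≈ 2.2670 → 2.267 bits.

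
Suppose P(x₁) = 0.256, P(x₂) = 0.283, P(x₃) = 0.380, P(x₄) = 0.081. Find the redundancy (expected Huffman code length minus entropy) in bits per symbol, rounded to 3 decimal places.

Entropy H = −Σ p log₂ p ≈ 1.8428 bits.
Huffman merges: 81/1000+32/125→337/1000; 283/1000+337/1000→31/50; 19/50+31/50→1. L = 1957/1000 ≈ 1.9570.
L − H = 1.9570 − 1.8428 = 0.114 bits.

0.114 bits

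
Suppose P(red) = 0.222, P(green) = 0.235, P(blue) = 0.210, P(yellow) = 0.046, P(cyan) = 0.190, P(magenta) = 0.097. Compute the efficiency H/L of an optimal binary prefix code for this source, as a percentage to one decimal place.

98.2%

Entropy H = −Σ p log₂ p ≈ 2.4319 bits.
Huffman merges: 23/500+97/1000→143/1000; 143/1000+19/100→333/1000; 21/100+111/500→54/125; 47/200+333/1000→71/125; 54/125+71/125→1. L = 619/250 ≈ 2.4760.
Efficiency = H/L = 2.4319/2.4760 = 98.2%.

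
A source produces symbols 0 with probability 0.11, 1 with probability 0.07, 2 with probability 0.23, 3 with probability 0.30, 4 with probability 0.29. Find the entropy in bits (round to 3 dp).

2.146 bits

H = −Σ pᵢ log₂ pᵢ.
−0.11·log₂(0.11) = 0.3503
−0.07·log₂(0.07) = 0.2686
−0.23·log₂(0.23) = 0.4877
−0.30·log₂(0.30) = 0.5211
−0.29·log₂(0.29) = 0.5179
Sum ≈ 2.1455 → 2.146 bits.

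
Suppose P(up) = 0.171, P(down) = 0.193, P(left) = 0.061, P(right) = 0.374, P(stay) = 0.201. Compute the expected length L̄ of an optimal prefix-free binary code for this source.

2.232 bits/symbol

Repeatedly combine the two least-probable nodes; the expected code length is the sum of the merged weights.
merge 61/1000 + 171/1000 → 29/125
merge 193/1000 + 201/1000 → 197/500
merge 29/125 + 187/500 → 303/500
merge 197/500 + 303/500 → 1
L = 29/125 + 197/500 + 303/500 + 1 = 279/125 = 2.232 bits/symbol.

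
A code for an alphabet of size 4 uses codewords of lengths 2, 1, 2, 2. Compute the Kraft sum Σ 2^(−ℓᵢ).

With common denominator 2^2 = 4: Σ 2^(−ℓᵢ) = 1/4 + 2/4 + 1/4 + 1/4 = 5/4 = 1.25.

1.25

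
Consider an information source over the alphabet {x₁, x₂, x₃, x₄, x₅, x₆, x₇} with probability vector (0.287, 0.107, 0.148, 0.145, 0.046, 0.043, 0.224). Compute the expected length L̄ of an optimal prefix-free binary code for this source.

Repeatedly combine the two least-probable nodes; the expected code length is the sum of the merged weights.
merge 43/1000 + 23/500 → 89/1000
merge 89/1000 + 107/1000 → 49/250
merge 29/200 + 37/250 → 293/1000
merge 49/250 + 28/125 → 21/50
merge 287/1000 + 293/1000 → 29/50
merge 21/50 + 29/50 → 1
L = 89/1000 + 49/250 + 293/1000 + 21/50 + 29/50 + 1 = 1289/500 = 2.578 bits/symbol.

2.578 bits/symbol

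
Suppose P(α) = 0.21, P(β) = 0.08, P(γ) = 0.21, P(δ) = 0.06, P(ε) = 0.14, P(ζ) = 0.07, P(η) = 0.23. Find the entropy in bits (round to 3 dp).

2.634 bits

H = −Σ pᵢ log₂ pᵢ.
−0.21·log₂(0.21) = 0.4728
−0.08·log₂(0.08) = 0.2915
−0.21·log₂(0.21) = 0.4728
−0.06·log₂(0.06) = 0.2435
−0.14·log₂(0.14) = 0.3971
−0.07·log₂(0.07) = 0.2686
−0.23·log₂(0.23) = 0.4877
Sum ≈ 2.6340 → 2.634 bits.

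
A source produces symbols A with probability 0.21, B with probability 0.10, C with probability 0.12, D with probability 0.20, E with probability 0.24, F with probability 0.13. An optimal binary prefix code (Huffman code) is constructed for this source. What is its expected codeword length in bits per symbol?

2.55 bits/symbol

Repeatedly combine the two least-probable nodes; the expected code length is the sum of the merged weights.
merge 1/10 + 3/25 → 11/50
merge 13/100 + 1/5 → 33/100
merge 21/100 + 11/50 → 43/100
merge 6/25 + 33/100 → 57/100
merge 43/100 + 57/100 → 1
L = 11/50 + 33/100 + 43/100 + 57/100 + 1 = 51/20 = 2.55 bits/symbol.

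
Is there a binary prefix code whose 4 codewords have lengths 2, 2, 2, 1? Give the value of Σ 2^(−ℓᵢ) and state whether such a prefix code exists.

1.25; no

With common denominator 2^2 = 4: Σ 2^(−ℓᵢ) = 1/4 + 1/4 + 1/4 + 2/4 = 5/4 = 1.25.
Kraft's inequality requires Σ ≤ 1; here Σ = 1.25 > 1, so no such prefix code exists.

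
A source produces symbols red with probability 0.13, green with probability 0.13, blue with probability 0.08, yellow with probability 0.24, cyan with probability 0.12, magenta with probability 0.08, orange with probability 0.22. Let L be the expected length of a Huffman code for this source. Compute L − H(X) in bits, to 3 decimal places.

0.010 bits

Entropy H = −Σ p log₂ p ≈ 2.6901 bits.
Huffman merges: 2/25+2/25→4/25; 3/25+13/100→1/4; 13/100+4/25→29/100; 11/50+6/25→23/50; 1/4+29/100→27/50; 23/50+27/50→1. L = 27/10 ≈ 2.7000.
L − H = 2.7000 − 2.6901 = 0.010 bits.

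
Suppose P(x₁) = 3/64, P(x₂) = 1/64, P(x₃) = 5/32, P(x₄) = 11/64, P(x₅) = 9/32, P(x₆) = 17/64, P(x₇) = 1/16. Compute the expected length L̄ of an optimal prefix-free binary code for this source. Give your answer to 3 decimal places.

2.469 bits/symbol

Repeatedly combine the two least-probable nodes; the expected code length is the sum of the merged weights.
merge 1/64 + 3/64 → 1/16
merge 1/16 + 1/16 → 1/8
merge 1/8 + 5/32 → 9/32
merge 11/64 + 17/64 → 7/16
merge 9/32 + 9/32 → 9/16
merge 7/16 + 9/16 → 1
L = 1/16 + 1/8 + 9/32 + 7/16 + 9/16 + 1 = 79/32 ≈ 2.469 bits/symbol.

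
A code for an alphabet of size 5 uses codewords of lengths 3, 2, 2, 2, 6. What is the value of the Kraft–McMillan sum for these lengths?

With common denominator 2^6 = 64: Σ 2^(−ℓᵢ) = 8/64 + 16/64 + 16/64 + 16/64 + 1/64 = 57/64 = 0.890625.

0.890625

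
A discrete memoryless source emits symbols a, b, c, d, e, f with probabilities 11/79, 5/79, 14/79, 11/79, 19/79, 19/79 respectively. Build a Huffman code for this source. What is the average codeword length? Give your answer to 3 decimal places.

Repeatedly combine the two least-probable nodes; the expected code length is the sum of the merged weights.
merge 5/79 + 11/79 → 16/79
merge 11/79 + 14/79 → 25/79
merge 16/79 + 19/79 → 35/79
merge 19/79 + 25/79 → 44/79
merge 35/79 + 44/79 → 1
L = 16/79 + 25/79 + 35/79 + 44/79 + 1 = 199/79 ≈ 2.519 bits/symbol.

2.519 bits/symbol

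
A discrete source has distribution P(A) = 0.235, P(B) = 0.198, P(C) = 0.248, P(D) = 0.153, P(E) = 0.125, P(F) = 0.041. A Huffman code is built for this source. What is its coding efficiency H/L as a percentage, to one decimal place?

97.8%

Entropy H = −Σ p log₂ p ≈ 2.4308 bits.
Huffman merges: 41/1000+1/8→83/500; 153/1000+83/500→319/1000; 99/500+47/200→433/1000; 31/125+319/1000→567/1000; 433/1000+567/1000→1. L = 497/200 ≈ 2.4850.
Efficiency = H/L = 2.4308/2.4850 = 97.8%.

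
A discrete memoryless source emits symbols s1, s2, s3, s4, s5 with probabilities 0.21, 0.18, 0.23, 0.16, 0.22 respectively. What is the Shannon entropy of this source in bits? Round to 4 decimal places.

H = −Σ pᵢ log₂ pᵢ.
−0.21·log₂(0.21) = 0.4728
−0.18·log₂(0.18) = 0.4453
−0.23·log₂(0.23) = 0.4877
−0.16·log₂(0.16) = 0.4230
−0.22·log₂(0.22) = 0.4806
Sum ≈ 2.3094 → 2.3094 bits.

2.3094 bits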